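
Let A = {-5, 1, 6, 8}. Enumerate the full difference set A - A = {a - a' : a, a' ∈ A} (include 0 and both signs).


A - A = {a - a' : a, a' ∈ A}.
Compute a - a' for each ordered pair (a, a'):
a = -5: -5--5=0, -5-1=-6, -5-6=-11, -5-8=-13
a = 1: 1--5=6, 1-1=0, 1-6=-5, 1-8=-7
a = 6: 6--5=11, 6-1=5, 6-6=0, 6-8=-2
a = 8: 8--5=13, 8-1=7, 8-6=2, 8-8=0
Collecting distinct values (and noting 0 appears from a-a):
A - A = {-13, -11, -7, -6, -5, -2, 0, 2, 5, 6, 7, 11, 13}
|A - A| = 13

A - A = {-13, -11, -7, -6, -5, -2, 0, 2, 5, 6, 7, 11, 13}


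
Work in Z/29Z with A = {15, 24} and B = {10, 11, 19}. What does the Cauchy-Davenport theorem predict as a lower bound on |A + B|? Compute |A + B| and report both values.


Cauchy-Davenport: |A + B| ≥ min(p, |A| + |B| - 1) for A, B nonempty in Z/pZ.
|A| = 2, |B| = 3, p = 29.
CD lower bound = min(29, 2 + 3 - 1) = min(29, 4) = 4.
Compute A + B mod 29 directly:
a = 15: 15+10=25, 15+11=26, 15+19=5
a = 24: 24+10=5, 24+11=6, 24+19=14
A + B = {5, 6, 14, 25, 26}, so |A + B| = 5.
Verify: 5 ≥ 4? Yes ✓.

CD lower bound = 4, actual |A + B| = 5.


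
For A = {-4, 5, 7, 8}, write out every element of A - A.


A - A = {a - a' : a, a' ∈ A}.
Compute a - a' for each ordered pair (a, a'):
a = -4: -4--4=0, -4-5=-9, -4-7=-11, -4-8=-12
a = 5: 5--4=9, 5-5=0, 5-7=-2, 5-8=-3
a = 7: 7--4=11, 7-5=2, 7-7=0, 7-8=-1
a = 8: 8--4=12, 8-5=3, 8-7=1, 8-8=0
Collecting distinct values (and noting 0 appears from a-a):
A - A = {-12, -11, -9, -3, -2, -1, 0, 1, 2, 3, 9, 11, 12}
|A - A| = 13

A - A = {-12, -11, -9, -3, -2, -1, 0, 1, 2, 3, 9, 11, 12}


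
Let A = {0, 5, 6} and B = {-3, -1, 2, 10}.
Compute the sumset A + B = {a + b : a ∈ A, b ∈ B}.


A + B = {a + b : a ∈ A, b ∈ B}.
Enumerate all |A|·|B| = 3·4 = 12 pairs (a, b) and collect distinct sums.
a = 0: 0+-3=-3, 0+-1=-1, 0+2=2, 0+10=10
a = 5: 5+-3=2, 5+-1=4, 5+2=7, 5+10=15
a = 6: 6+-3=3, 6+-1=5, 6+2=8, 6+10=16
Collecting distinct sums: A + B = {-3, -1, 2, 3, 4, 5, 7, 8, 10, 15, 16}
|A + B| = 11

A + B = {-3, -1, 2, 3, 4, 5, 7, 8, 10, 15, 16}


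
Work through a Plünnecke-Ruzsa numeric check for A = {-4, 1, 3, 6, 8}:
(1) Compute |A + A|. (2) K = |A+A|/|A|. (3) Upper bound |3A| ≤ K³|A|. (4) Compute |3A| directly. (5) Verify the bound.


|A| = 5.
Step 1: Compute A + A by enumerating all 25 pairs.
A + A = {-8, -3, -1, 2, 4, 6, 7, 9, 11, 12, 14, 16}, so |A + A| = 12.
Step 2: Doubling constant K = |A + A|/|A| = 12/5 = 12/5 ≈ 2.4000.
Step 3: Plünnecke-Ruzsa gives |3A| ≤ K³·|A| = (2.4000)³ · 5 ≈ 69.1200.
Step 4: Compute 3A = A + A + A directly by enumerating all triples (a,b,c) ∈ A³; |3A| = 22.
Step 5: Check 22 ≤ 69.1200? Yes ✓.

K = 12/5, Plünnecke-Ruzsa bound K³|A| ≈ 69.1200, |3A| = 22, inequality holds.


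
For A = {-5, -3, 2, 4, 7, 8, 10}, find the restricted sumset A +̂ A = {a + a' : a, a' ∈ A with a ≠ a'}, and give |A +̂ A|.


Restricted sumset: A +̂ A = {a + a' : a ∈ A, a' ∈ A, a ≠ a'}.
Equivalently, take A + A and drop any sum 2a that is achievable ONLY as a + a for a ∈ A (i.e. sums representable only with equal summands).
Enumerate pairs (a, a') with a < a' (symmetric, so each unordered pair gives one sum; this covers all a ≠ a'):
  -5 + -3 = -8
  -5 + 2 = -3
  -5 + 4 = -1
  -5 + 7 = 2
  -5 + 8 = 3
  -5 + 10 = 5
  -3 + 2 = -1
  -3 + 4 = 1
  -3 + 7 = 4
  -3 + 8 = 5
  -3 + 10 = 7
  2 + 4 = 6
  2 + 7 = 9
  2 + 8 = 10
  2 + 10 = 12
  4 + 7 = 11
  4 + 8 = 12
  4 + 10 = 14
  7 + 8 = 15
  7 + 10 = 17
  8 + 10 = 18
Collected distinct sums: {-8, -3, -1, 1, 2, 3, 4, 5, 6, 7, 9, 10, 11, 12, 14, 15, 17, 18}
|A +̂ A| = 18
(Reference bound: |A +̂ A| ≥ 2|A| - 3 for |A| ≥ 2, with |A| = 7 giving ≥ 11.)

|A +̂ A| = 18


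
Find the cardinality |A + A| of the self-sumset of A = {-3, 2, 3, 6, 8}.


A + A = {a + a' : a, a' ∈ A}; |A| = 5.
General bounds: 2|A| - 1 ≤ |A + A| ≤ |A|(|A|+1)/2, i.e. 9 ≤ |A + A| ≤ 15.
Lower bound 2|A|-1 is attained iff A is an arithmetic progression.
Enumerate sums a + a' for a ≤ a' (symmetric, so this suffices):
a = -3: -3+-3=-6, -3+2=-1, -3+3=0, -3+6=3, -3+8=5
a = 2: 2+2=4, 2+3=5, 2+6=8, 2+8=10
a = 3: 3+3=6, 3+6=9, 3+8=11
a = 6: 6+6=12, 6+8=14
a = 8: 8+8=16
Distinct sums: {-6, -1, 0, 3, 4, 5, 6, 8, 9, 10, 11, 12, 14, 16}
|A + A| = 14

|A + A| = 14


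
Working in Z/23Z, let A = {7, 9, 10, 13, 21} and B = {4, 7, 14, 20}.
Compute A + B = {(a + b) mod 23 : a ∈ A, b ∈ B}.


Work in Z/23Z: reduce every sum a + b modulo 23.
Enumerate all 20 pairs:
a = 7: 7+4=11, 7+7=14, 7+14=21, 7+20=4
a = 9: 9+4=13, 9+7=16, 9+14=0, 9+20=6
a = 10: 10+4=14, 10+7=17, 10+14=1, 10+20=7
a = 13: 13+4=17, 13+7=20, 13+14=4, 13+20=10
a = 21: 21+4=2, 21+7=5, 21+14=12, 21+20=18
Distinct residues collected: {0, 1, 2, 4, 5, 6, 7, 10, 11, 12, 13, 14, 16, 17, 18, 20, 21}
|A + B| = 17 (out of 23 total residues).

A + B = {0, 1, 2, 4, 5, 6, 7, 10, 11, 12, 13, 14, 16, 17, 18, 20, 21}


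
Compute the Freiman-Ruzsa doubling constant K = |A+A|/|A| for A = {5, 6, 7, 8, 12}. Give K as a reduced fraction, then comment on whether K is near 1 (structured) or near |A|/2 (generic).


|A| = 5.
Compute A + A by enumerating all 25 pairs.
A + A = {10, 11, 12, 13, 14, 15, 16, 17, 18, 19, 20, 24}, so |A + A| = 12.
K = |A + A| / |A| = 12/5 (already in lowest terms) ≈ 2.4000.
Reference: AP of size 5 gives K = 9/5 ≈ 1.8000; a fully generic set of size 5 gives K ≈ 3.0000.

|A| = 5, |A + A| = 12, K = 12/5.


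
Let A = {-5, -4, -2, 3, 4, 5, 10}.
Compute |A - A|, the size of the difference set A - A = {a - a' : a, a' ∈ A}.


A - A = {a - a' : a, a' ∈ A}; |A| = 7.
Bounds: 2|A|-1 ≤ |A - A| ≤ |A|² - |A| + 1, i.e. 13 ≤ |A - A| ≤ 43.
Note: 0 ∈ A - A always (from a - a). The set is symmetric: if d ∈ A - A then -d ∈ A - A.
Enumerate nonzero differences d = a - a' with a > a' (then include -d):
Positive differences: {1, 2, 3, 5, 6, 7, 8, 9, 10, 12, 14, 15}
Full difference set: {0} ∪ (positive diffs) ∪ (negative diffs).
|A - A| = 1 + 2·12 = 25 (matches direct enumeration: 25).

|A - A| = 25


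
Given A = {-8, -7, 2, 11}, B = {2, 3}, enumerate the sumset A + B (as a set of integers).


A + B = {a + b : a ∈ A, b ∈ B}.
Enumerate all |A|·|B| = 4·2 = 8 pairs (a, b) and collect distinct sums.
a = -8: -8+2=-6, -8+3=-5
a = -7: -7+2=-5, -7+3=-4
a = 2: 2+2=4, 2+3=5
a = 11: 11+2=13, 11+3=14
Collecting distinct sums: A + B = {-6, -5, -4, 4, 5, 13, 14}
|A + B| = 7

A + B = {-6, -5, -4, 4, 5, 13, 14}


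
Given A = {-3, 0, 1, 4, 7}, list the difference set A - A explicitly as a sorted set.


A - A = {a - a' : a, a' ∈ A}.
Compute a - a' for each ordered pair (a, a'):
a = -3: -3--3=0, -3-0=-3, -3-1=-4, -3-4=-7, -3-7=-10
a = 0: 0--3=3, 0-0=0, 0-1=-1, 0-4=-4, 0-7=-7
a = 1: 1--3=4, 1-0=1, 1-1=0, 1-4=-3, 1-7=-6
a = 4: 4--3=7, 4-0=4, 4-1=3, 4-4=0, 4-7=-3
a = 7: 7--3=10, 7-0=7, 7-1=6, 7-4=3, 7-7=0
Collecting distinct values (and noting 0 appears from a-a):
A - A = {-10, -7, -6, -4, -3, -1, 0, 1, 3, 4, 6, 7, 10}
|A - A| = 13

A - A = {-10, -7, -6, -4, -3, -1, 0, 1, 3, 4, 6, 7, 10}


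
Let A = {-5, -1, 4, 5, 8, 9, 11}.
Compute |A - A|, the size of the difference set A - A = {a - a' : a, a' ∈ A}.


A - A = {a - a' : a, a' ∈ A}; |A| = 7.
Bounds: 2|A|-1 ≤ |A - A| ≤ |A|² - |A| + 1, i.e. 13 ≤ |A - A| ≤ 43.
Note: 0 ∈ A - A always (from a - a). The set is symmetric: if d ∈ A - A then -d ∈ A - A.
Enumerate nonzero differences d = a - a' with a > a' (then include -d):
Positive differences: {1, 2, 3, 4, 5, 6, 7, 9, 10, 12, 13, 14, 16}
Full difference set: {0} ∪ (positive diffs) ∪ (negative diffs).
|A - A| = 1 + 2·13 = 27 (matches direct enumeration: 27).

|A - A| = 27


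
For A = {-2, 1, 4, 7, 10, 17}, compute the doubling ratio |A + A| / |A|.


|A| = 6.
Compute A + A by enumerating all 36 pairs.
A + A = {-4, -1, 2, 5, 8, 11, 14, 15, 17, 18, 20, 21, 24, 27, 34}, so |A + A| = 15.
K = |A + A| / |A| = 15/6 = 5/2 ≈ 2.5000.
Reference: AP of size 6 gives K = 11/6 ≈ 1.8333; a fully generic set of size 6 gives K ≈ 3.5000.

|A| = 6, |A + A| = 15, K = 15/6 = 5/2.


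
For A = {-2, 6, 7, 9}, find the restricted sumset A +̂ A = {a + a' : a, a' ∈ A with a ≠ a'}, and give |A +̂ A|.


Restricted sumset: A +̂ A = {a + a' : a ∈ A, a' ∈ A, a ≠ a'}.
Equivalently, take A + A and drop any sum 2a that is achievable ONLY as a + a for a ∈ A (i.e. sums representable only with equal summands).
Enumerate pairs (a, a') with a < a' (symmetric, so each unordered pair gives one sum; this covers all a ≠ a'):
  -2 + 6 = 4
  -2 + 7 = 5
  -2 + 9 = 7
  6 + 7 = 13
  6 + 9 = 15
  7 + 9 = 16
Collected distinct sums: {4, 5, 7, 13, 15, 16}
|A +̂ A| = 6
(Reference bound: |A +̂ A| ≥ 2|A| - 3 for |A| ≥ 2, with |A| = 4 giving ≥ 5.)

|A +̂ A| = 6


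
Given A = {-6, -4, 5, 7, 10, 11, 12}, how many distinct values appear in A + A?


A + A = {a + a' : a, a' ∈ A}; |A| = 7.
General bounds: 2|A| - 1 ≤ |A + A| ≤ |A|(|A|+1)/2, i.e. 13 ≤ |A + A| ≤ 28.
Lower bound 2|A|-1 is attained iff A is an arithmetic progression.
Enumerate sums a + a' for a ≤ a' (symmetric, so this suffices):
a = -6: -6+-6=-12, -6+-4=-10, -6+5=-1, -6+7=1, -6+10=4, -6+11=5, -6+12=6
a = -4: -4+-4=-8, -4+5=1, -4+7=3, -4+10=6, -4+11=7, -4+12=8
a = 5: 5+5=10, 5+7=12, 5+10=15, 5+11=16, 5+12=17
a = 7: 7+7=14, 7+10=17, 7+11=18, 7+12=19
a = 10: 10+10=20, 10+11=21, 10+12=22
a = 11: 11+11=22, 11+12=23
a = 12: 12+12=24
Distinct sums: {-12, -10, -8, -1, 1, 3, 4, 5, 6, 7, 8, 10, 12, 14, 15, 16, 17, 18, 19, 20, 21, 22, 23, 24}
|A + A| = 24

|A + A| = 24


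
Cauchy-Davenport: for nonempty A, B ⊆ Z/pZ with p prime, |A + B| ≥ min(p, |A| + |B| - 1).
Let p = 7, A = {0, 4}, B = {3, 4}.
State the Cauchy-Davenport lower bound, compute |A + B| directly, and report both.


Cauchy-Davenport: |A + B| ≥ min(p, |A| + |B| - 1) for A, B nonempty in Z/pZ.
|A| = 2, |B| = 2, p = 7.
CD lower bound = min(7, 2 + 2 - 1) = min(7, 3) = 3.
Compute A + B mod 7 directly:
a = 0: 0+3=3, 0+4=4
a = 4: 4+3=0, 4+4=1
A + B = {0, 1, 3, 4}, so |A + B| = 4.
Verify: 4 ≥ 3? Yes ✓.

CD lower bound = 3, actual |A + B| = 4.


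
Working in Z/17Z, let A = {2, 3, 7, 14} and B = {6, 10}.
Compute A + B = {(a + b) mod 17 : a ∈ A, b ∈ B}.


Work in Z/17Z: reduce every sum a + b modulo 17.
Enumerate all 8 pairs:
a = 2: 2+6=8, 2+10=12
a = 3: 3+6=9, 3+10=13
a = 7: 7+6=13, 7+10=0
a = 14: 14+6=3, 14+10=7
Distinct residues collected: {0, 3, 7, 8, 9, 12, 13}
|A + B| = 7 (out of 17 total residues).

A + B = {0, 3, 7, 8, 9, 12, 13}


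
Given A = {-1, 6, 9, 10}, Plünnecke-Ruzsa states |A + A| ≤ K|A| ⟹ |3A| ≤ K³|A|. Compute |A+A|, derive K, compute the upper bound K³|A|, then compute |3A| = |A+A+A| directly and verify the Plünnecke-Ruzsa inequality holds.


|A| = 4.
Step 1: Compute A + A by enumerating all 16 pairs.
A + A = {-2, 5, 8, 9, 12, 15, 16, 18, 19, 20}, so |A + A| = 10.
Step 2: Doubling constant K = |A + A|/|A| = 10/4 = 10/4 ≈ 2.5000.
Step 3: Plünnecke-Ruzsa gives |3A| ≤ K³·|A| = (2.5000)³ · 4 ≈ 62.5000.
Step 4: Compute 3A = A + A + A directly by enumerating all triples (a,b,c) ∈ A³; |3A| = 19.
Step 5: Check 19 ≤ 62.5000? Yes ✓.

K = 10/4, Plünnecke-Ruzsa bound K³|A| ≈ 62.5000, |3A| = 19, inequality holds.


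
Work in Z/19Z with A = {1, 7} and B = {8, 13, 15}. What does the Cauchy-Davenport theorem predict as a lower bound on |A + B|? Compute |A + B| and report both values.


Cauchy-Davenport: |A + B| ≥ min(p, |A| + |B| - 1) for A, B nonempty in Z/pZ.
|A| = 2, |B| = 3, p = 19.
CD lower bound = min(19, 2 + 3 - 1) = min(19, 4) = 4.
Compute A + B mod 19 directly:
a = 1: 1+8=9, 1+13=14, 1+15=16
a = 7: 7+8=15, 7+13=1, 7+15=3
A + B = {1, 3, 9, 14, 15, 16}, so |A + B| = 6.
Verify: 6 ≥ 4? Yes ✓.

CD lower bound = 4, actual |A + B| = 6.


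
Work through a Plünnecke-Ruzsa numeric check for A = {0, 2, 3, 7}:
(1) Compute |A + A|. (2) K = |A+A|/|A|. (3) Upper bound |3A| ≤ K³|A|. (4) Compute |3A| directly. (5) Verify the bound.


|A| = 4.
Step 1: Compute A + A by enumerating all 16 pairs.
A + A = {0, 2, 3, 4, 5, 6, 7, 9, 10, 14}, so |A + A| = 10.
Step 2: Doubling constant K = |A + A|/|A| = 10/4 = 10/4 ≈ 2.5000.
Step 3: Plünnecke-Ruzsa gives |3A| ≤ K³·|A| = (2.5000)³ · 4 ≈ 62.5000.
Step 4: Compute 3A = A + A + A directly by enumerating all triples (a,b,c) ∈ A³; |3A| = 17.
Step 5: Check 17 ≤ 62.5000? Yes ✓.

K = 10/4, Plünnecke-Ruzsa bound K³|A| ≈ 62.5000, |3A| = 17, inequality holds.


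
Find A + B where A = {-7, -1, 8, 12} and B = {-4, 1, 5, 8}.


A + B = {a + b : a ∈ A, b ∈ B}.
Enumerate all |A|·|B| = 4·4 = 16 pairs (a, b) and collect distinct sums.
a = -7: -7+-4=-11, -7+1=-6, -7+5=-2, -7+8=1
a = -1: -1+-4=-5, -1+1=0, -1+5=4, -1+8=7
a = 8: 8+-4=4, 8+1=9, 8+5=13, 8+8=16
a = 12: 12+-4=8, 12+1=13, 12+5=17, 12+8=20
Collecting distinct sums: A + B = {-11, -6, -5, -2, 0, 1, 4, 7, 8, 9, 13, 16, 17, 20}
|A + B| = 14

A + B = {-11, -6, -5, -2, 0, 1, 4, 7, 8, 9, 13, 16, 17, 20}


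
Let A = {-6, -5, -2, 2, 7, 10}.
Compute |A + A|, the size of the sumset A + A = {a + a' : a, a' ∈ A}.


A + A = {a + a' : a, a' ∈ A}; |A| = 6.
General bounds: 2|A| - 1 ≤ |A + A| ≤ |A|(|A|+1)/2, i.e. 11 ≤ |A + A| ≤ 21.
Lower bound 2|A|-1 is attained iff A is an arithmetic progression.
Enumerate sums a + a' for a ≤ a' (symmetric, so this suffices):
a = -6: -6+-6=-12, -6+-5=-11, -6+-2=-8, -6+2=-4, -6+7=1, -6+10=4
a = -5: -5+-5=-10, -5+-2=-7, -5+2=-3, -5+7=2, -5+10=5
a = -2: -2+-2=-4, -2+2=0, -2+7=5, -2+10=8
a = 2: 2+2=4, 2+7=9, 2+10=12
a = 7: 7+7=14, 7+10=17
a = 10: 10+10=20
Distinct sums: {-12, -11, -10, -8, -7, -4, -3, 0, 1, 2, 4, 5, 8, 9, 12, 14, 17, 20}
|A + A| = 18

|A + A| = 18


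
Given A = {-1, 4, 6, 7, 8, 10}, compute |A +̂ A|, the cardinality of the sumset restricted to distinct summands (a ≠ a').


Restricted sumset: A +̂ A = {a + a' : a ∈ A, a' ∈ A, a ≠ a'}.
Equivalently, take A + A and drop any sum 2a that is achievable ONLY as a + a for a ∈ A (i.e. sums representable only with equal summands).
Enumerate pairs (a, a') with a < a' (symmetric, so each unordered pair gives one sum; this covers all a ≠ a'):
  -1 + 4 = 3
  -1 + 6 = 5
  -1 + 7 = 6
  -1 + 8 = 7
  -1 + 10 = 9
  4 + 6 = 10
  4 + 7 = 11
  4 + 8 = 12
  4 + 10 = 14
  6 + 7 = 13
  6 + 8 = 14
  6 + 10 = 16
  7 + 8 = 15
  7 + 10 = 17
  8 + 10 = 18
Collected distinct sums: {3, 5, 6, 7, 9, 10, 11, 12, 13, 14, 15, 16, 17, 18}
|A +̂ A| = 14
(Reference bound: |A +̂ A| ≥ 2|A| - 3 for |A| ≥ 2, with |A| = 6 giving ≥ 9.)

|A +̂ A| = 14


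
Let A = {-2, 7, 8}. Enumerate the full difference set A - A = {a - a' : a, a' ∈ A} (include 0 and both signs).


A - A = {a - a' : a, a' ∈ A}.
Compute a - a' for each ordered pair (a, a'):
a = -2: -2--2=0, -2-7=-9, -2-8=-10
a = 7: 7--2=9, 7-7=0, 7-8=-1
a = 8: 8--2=10, 8-7=1, 8-8=0
Collecting distinct values (and noting 0 appears from a-a):
A - A = {-10, -9, -1, 0, 1, 9, 10}
|A - A| = 7

A - A = {-10, -9, -1, 0, 1, 9, 10}


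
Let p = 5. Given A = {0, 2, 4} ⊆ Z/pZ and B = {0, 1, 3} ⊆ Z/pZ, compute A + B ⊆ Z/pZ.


Work in Z/5Z: reduce every sum a + b modulo 5.
Enumerate all 9 pairs:
a = 0: 0+0=0, 0+1=1, 0+3=3
a = 2: 2+0=2, 2+1=3, 2+3=0
a = 4: 4+0=4, 4+1=0, 4+3=2
Distinct residues collected: {0, 1, 2, 3, 4}
|A + B| = 5 (out of 5 total residues).

A + B = {0, 1, 2, 3, 4}


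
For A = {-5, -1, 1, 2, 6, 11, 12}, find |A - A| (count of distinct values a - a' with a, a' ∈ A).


A - A = {a - a' : a, a' ∈ A}; |A| = 7.
Bounds: 2|A|-1 ≤ |A - A| ≤ |A|² - |A| + 1, i.e. 13 ≤ |A - A| ≤ 43.
Note: 0 ∈ A - A always (from a - a). The set is symmetric: if d ∈ A - A then -d ∈ A - A.
Enumerate nonzero differences d = a - a' with a > a' (then include -d):
Positive differences: {1, 2, 3, 4, 5, 6, 7, 9, 10, 11, 12, 13, 16, 17}
Full difference set: {0} ∪ (positive diffs) ∪ (negative diffs).
|A - A| = 1 + 2·14 = 29 (matches direct enumeration: 29).

|A - A| = 29


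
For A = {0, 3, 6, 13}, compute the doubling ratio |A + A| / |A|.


|A| = 4.
Compute A + A by enumerating all 16 pairs.
A + A = {0, 3, 6, 9, 12, 13, 16, 19, 26}, so |A + A| = 9.
K = |A + A| / |A| = 9/4 (already in lowest terms) ≈ 2.2500.
Reference: AP of size 4 gives K = 7/4 ≈ 1.7500; a fully generic set of size 4 gives K ≈ 2.5000.

|A| = 4, |A + A| = 9, K = 9/4.


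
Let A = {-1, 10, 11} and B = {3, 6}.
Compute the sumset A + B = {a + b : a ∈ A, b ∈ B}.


A + B = {a + b : a ∈ A, b ∈ B}.
Enumerate all |A|·|B| = 3·2 = 6 pairs (a, b) and collect distinct sums.
a = -1: -1+3=2, -1+6=5
a = 10: 10+3=13, 10+6=16
a = 11: 11+3=14, 11+6=17
Collecting distinct sums: A + B = {2, 5, 13, 14, 16, 17}
|A + B| = 6

A + B = {2, 5, 13, 14, 16, 17}


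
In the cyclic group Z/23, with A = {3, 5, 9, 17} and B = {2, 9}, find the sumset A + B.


Work in Z/23Z: reduce every sum a + b modulo 23.
Enumerate all 8 pairs:
a = 3: 3+2=5, 3+9=12
a = 5: 5+2=7, 5+9=14
a = 9: 9+2=11, 9+9=18
a = 17: 17+2=19, 17+9=3
Distinct residues collected: {3, 5, 7, 11, 12, 14, 18, 19}
|A + B| = 8 (out of 23 total residues).

A + B = {3, 5, 7, 11, 12, 14, 18, 19}


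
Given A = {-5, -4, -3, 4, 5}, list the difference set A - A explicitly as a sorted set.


A - A = {a - a' : a, a' ∈ A}.
Compute a - a' for each ordered pair (a, a'):
a = -5: -5--5=0, -5--4=-1, -5--3=-2, -5-4=-9, -5-5=-10
a = -4: -4--5=1, -4--4=0, -4--3=-1, -4-4=-8, -4-5=-9
a = -3: -3--5=2, -3--4=1, -3--3=0, -3-4=-7, -3-5=-8
a = 4: 4--5=9, 4--4=8, 4--3=7, 4-4=0, 4-5=-1
a = 5: 5--5=10, 5--4=9, 5--3=8, 5-4=1, 5-5=0
Collecting distinct values (and noting 0 appears from a-a):
A - A = {-10, -9, -8, -7, -2, -1, 0, 1, 2, 7, 8, 9, 10}
|A - A| = 13

A - A = {-10, -9, -8, -7, -2, -1, 0, 1, 2, 7, 8, 9, 10}


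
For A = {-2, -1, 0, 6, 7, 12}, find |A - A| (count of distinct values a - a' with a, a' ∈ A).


A - A = {a - a' : a, a' ∈ A}; |A| = 6.
Bounds: 2|A|-1 ≤ |A - A| ≤ |A|² - |A| + 1, i.e. 11 ≤ |A - A| ≤ 31.
Note: 0 ∈ A - A always (from a - a). The set is symmetric: if d ∈ A - A then -d ∈ A - A.
Enumerate nonzero differences d = a - a' with a > a' (then include -d):
Positive differences: {1, 2, 5, 6, 7, 8, 9, 12, 13, 14}
Full difference set: {0} ∪ (positive diffs) ∪ (negative diffs).
|A - A| = 1 + 2·10 = 21 (matches direct enumeration: 21).

|A - A| = 21


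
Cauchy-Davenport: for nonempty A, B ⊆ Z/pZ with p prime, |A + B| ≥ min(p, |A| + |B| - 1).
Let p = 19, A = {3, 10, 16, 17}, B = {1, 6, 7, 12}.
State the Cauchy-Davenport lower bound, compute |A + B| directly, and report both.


Cauchy-Davenport: |A + B| ≥ min(p, |A| + |B| - 1) for A, B nonempty in Z/pZ.
|A| = 4, |B| = 4, p = 19.
CD lower bound = min(19, 4 + 4 - 1) = min(19, 7) = 7.
Compute A + B mod 19 directly:
a = 3: 3+1=4, 3+6=9, 3+7=10, 3+12=15
a = 10: 10+1=11, 10+6=16, 10+7=17, 10+12=3
a = 16: 16+1=17, 16+6=3, 16+7=4, 16+12=9
a = 17: 17+1=18, 17+6=4, 17+7=5, 17+12=10
A + B = {3, 4, 5, 9, 10, 11, 15, 16, 17, 18}, so |A + B| = 10.
Verify: 10 ≥ 7? Yes ✓.

CD lower bound = 7, actual |A + B| = 10.


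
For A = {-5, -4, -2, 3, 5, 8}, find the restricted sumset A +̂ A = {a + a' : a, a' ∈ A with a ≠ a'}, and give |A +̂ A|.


Restricted sumset: A +̂ A = {a + a' : a ∈ A, a' ∈ A, a ≠ a'}.
Equivalently, take A + A and drop any sum 2a that is achievable ONLY as a + a for a ∈ A (i.e. sums representable only with equal summands).
Enumerate pairs (a, a') with a < a' (symmetric, so each unordered pair gives one sum; this covers all a ≠ a'):
  -5 + -4 = -9
  -5 + -2 = -7
  -5 + 3 = -2
  -5 + 5 = 0
  -5 + 8 = 3
  -4 + -2 = -6
  -4 + 3 = -1
  -4 + 5 = 1
  -4 + 8 = 4
  -2 + 3 = 1
  -2 + 5 = 3
  -2 + 8 = 6
  3 + 5 = 8
  3 + 8 = 11
  5 + 8 = 13
Collected distinct sums: {-9, -7, -6, -2, -1, 0, 1, 3, 4, 6, 8, 11, 13}
|A +̂ A| = 13
(Reference bound: |A +̂ A| ≥ 2|A| - 3 for |A| ≥ 2, with |A| = 6 giving ≥ 9.)

|A +̂ A| = 13


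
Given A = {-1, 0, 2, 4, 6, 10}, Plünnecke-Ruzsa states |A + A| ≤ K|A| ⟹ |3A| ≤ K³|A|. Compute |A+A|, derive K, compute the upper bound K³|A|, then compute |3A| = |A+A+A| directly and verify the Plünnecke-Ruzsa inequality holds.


|A| = 6.
Step 1: Compute A + A by enumerating all 36 pairs.
A + A = {-2, -1, 0, 1, 2, 3, 4, 5, 6, 8, 9, 10, 12, 14, 16, 20}, so |A + A| = 16.
Step 2: Doubling constant K = |A + A|/|A| = 16/6 = 16/6 ≈ 2.6667.
Step 3: Plünnecke-Ruzsa gives |3A| ≤ K³·|A| = (2.6667)³ · 6 ≈ 113.7778.
Step 4: Compute 3A = A + A + A directly by enumerating all triples (a,b,c) ∈ A³; |3A| = 27.
Step 5: Check 27 ≤ 113.7778? Yes ✓.

K = 16/6, Plünnecke-Ruzsa bound K³|A| ≈ 113.7778, |3A| = 27, inequality holds.


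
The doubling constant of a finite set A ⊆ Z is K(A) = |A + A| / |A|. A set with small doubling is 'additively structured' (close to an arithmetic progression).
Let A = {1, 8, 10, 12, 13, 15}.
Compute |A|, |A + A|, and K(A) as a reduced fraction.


|A| = 6.
Compute A + A by enumerating all 36 pairs.
A + A = {2, 9, 11, 13, 14, 16, 18, 20, 21, 22, 23, 24, 25, 26, 27, 28, 30}, so |A + A| = 17.
K = |A + A| / |A| = 17/6 (already in lowest terms) ≈ 2.8333.
Reference: AP of size 6 gives K = 11/6 ≈ 1.8333; a fully generic set of size 6 gives K ≈ 3.5000.

|A| = 6, |A + A| = 17, K = 17/6.


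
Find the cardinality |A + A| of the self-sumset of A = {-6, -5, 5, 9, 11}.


A + A = {a + a' : a, a' ∈ A}; |A| = 5.
General bounds: 2|A| - 1 ≤ |A + A| ≤ |A|(|A|+1)/2, i.e. 9 ≤ |A + A| ≤ 15.
Lower bound 2|A|-1 is attained iff A is an arithmetic progression.
Enumerate sums a + a' for a ≤ a' (symmetric, so this suffices):
a = -6: -6+-6=-12, -6+-5=-11, -6+5=-1, -6+9=3, -6+11=5
a = -5: -5+-5=-10, -5+5=0, -5+9=4, -5+11=6
a = 5: 5+5=10, 5+9=14, 5+11=16
a = 9: 9+9=18, 9+11=20
a = 11: 11+11=22
Distinct sums: {-12, -11, -10, -1, 0, 3, 4, 5, 6, 10, 14, 16, 18, 20, 22}
|A + A| = 15

|A + A| = 15


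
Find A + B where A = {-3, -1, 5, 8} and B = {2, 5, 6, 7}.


A + B = {a + b : a ∈ A, b ∈ B}.
Enumerate all |A|·|B| = 4·4 = 16 pairs (a, b) and collect distinct sums.
a = -3: -3+2=-1, -3+5=2, -3+6=3, -3+7=4
a = -1: -1+2=1, -1+5=4, -1+6=5, -1+7=6
a = 5: 5+2=7, 5+5=10, 5+6=11, 5+7=12
a = 8: 8+2=10, 8+5=13, 8+6=14, 8+7=15
Collecting distinct sums: A + B = {-1, 1, 2, 3, 4, 5, 6, 7, 10, 11, 12, 13, 14, 15}
|A + B| = 14

A + B = {-1, 1, 2, 3, 4, 5, 6, 7, 10, 11, 12, 13, 14, 15}


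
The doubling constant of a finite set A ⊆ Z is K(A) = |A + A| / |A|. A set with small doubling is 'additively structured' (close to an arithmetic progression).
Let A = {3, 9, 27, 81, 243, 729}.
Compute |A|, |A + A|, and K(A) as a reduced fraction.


|A| = 6.
Compute A + A by enumerating all 36 pairs.
A + A = {6, 12, 18, 30, 36, 54, 84, 90, 108, 162, 246, 252, 270, 324, 486, 732, 738, 756, 810, 972, 1458}, so |A + A| = 21.
K = |A + A| / |A| = 21/6 = 7/2 ≈ 3.5000.
Reference: AP of size 6 gives K = 11/6 ≈ 1.8333; a fully generic set of size 6 gives K ≈ 3.5000.

|A| = 6, |A + A| = 21, K = 21/6 = 7/2.


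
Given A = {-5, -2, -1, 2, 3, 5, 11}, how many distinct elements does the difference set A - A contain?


A - A = {a - a' : a, a' ∈ A}; |A| = 7.
Bounds: 2|A|-1 ≤ |A - A| ≤ |A|² - |A| + 1, i.e. 13 ≤ |A - A| ≤ 43.
Note: 0 ∈ A - A always (from a - a). The set is symmetric: if d ∈ A - A then -d ∈ A - A.
Enumerate nonzero differences d = a - a' with a > a' (then include -d):
Positive differences: {1, 2, 3, 4, 5, 6, 7, 8, 9, 10, 12, 13, 16}
Full difference set: {0} ∪ (positive diffs) ∪ (negative diffs).
|A - A| = 1 + 2·13 = 27 (matches direct enumeration: 27).

|A - A| = 27


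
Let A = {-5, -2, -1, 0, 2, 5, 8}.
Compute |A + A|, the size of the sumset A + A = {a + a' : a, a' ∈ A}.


A + A = {a + a' : a, a' ∈ A}; |A| = 7.
General bounds: 2|A| - 1 ≤ |A + A| ≤ |A|(|A|+1)/2, i.e. 13 ≤ |A + A| ≤ 28.
Lower bound 2|A|-1 is attained iff A is an arithmetic progression.
Enumerate sums a + a' for a ≤ a' (symmetric, so this suffices):
a = -5: -5+-5=-10, -5+-2=-7, -5+-1=-6, -5+0=-5, -5+2=-3, -5+5=0, -5+8=3
a = -2: -2+-2=-4, -2+-1=-3, -2+0=-2, -2+2=0, -2+5=3, -2+8=6
a = -1: -1+-1=-2, -1+0=-1, -1+2=1, -1+5=4, -1+8=7
a = 0: 0+0=0, 0+2=2, 0+5=5, 0+8=8
a = 2: 2+2=4, 2+5=7, 2+8=10
a = 5: 5+5=10, 5+8=13
a = 8: 8+8=16
Distinct sums: {-10, -7, -6, -5, -4, -3, -2, -1, 0, 1, 2, 3, 4, 5, 6, 7, 8, 10, 13, 16}
|A + A| = 20

|A + A| = 20


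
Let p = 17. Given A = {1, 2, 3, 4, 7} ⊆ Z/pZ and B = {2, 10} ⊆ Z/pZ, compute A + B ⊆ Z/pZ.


Work in Z/17Z: reduce every sum a + b modulo 17.
Enumerate all 10 pairs:
a = 1: 1+2=3, 1+10=11
a = 2: 2+2=4, 2+10=12
a = 3: 3+2=5, 3+10=13
a = 4: 4+2=6, 4+10=14
a = 7: 7+2=9, 7+10=0
Distinct residues collected: {0, 3, 4, 5, 6, 9, 11, 12, 13, 14}
|A + B| = 10 (out of 17 total residues).

A + B = {0, 3, 4, 5, 6, 9, 11, 12, 13, 14}


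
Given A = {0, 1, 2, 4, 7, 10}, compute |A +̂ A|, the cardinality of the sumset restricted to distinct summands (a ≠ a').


Restricted sumset: A +̂ A = {a + a' : a ∈ A, a' ∈ A, a ≠ a'}.
Equivalently, take A + A and drop any sum 2a that is achievable ONLY as a + a for a ∈ A (i.e. sums representable only with equal summands).
Enumerate pairs (a, a') with a < a' (symmetric, so each unordered pair gives one sum; this covers all a ≠ a'):
  0 + 1 = 1
  0 + 2 = 2
  0 + 4 = 4
  0 + 7 = 7
  0 + 10 = 10
  1 + 2 = 3
  1 + 4 = 5
  1 + 7 = 8
  1 + 10 = 11
  2 + 4 = 6
  2 + 7 = 9
  2 + 10 = 12
  4 + 7 = 11
  4 + 10 = 14
  7 + 10 = 17
Collected distinct sums: {1, 2, 3, 4, 5, 6, 7, 8, 9, 10, 11, 12, 14, 17}
|A +̂ A| = 14
(Reference bound: |A +̂ A| ≥ 2|A| - 3 for |A| ≥ 2, with |A| = 6 giving ≥ 9.)

|A +̂ A| = 14


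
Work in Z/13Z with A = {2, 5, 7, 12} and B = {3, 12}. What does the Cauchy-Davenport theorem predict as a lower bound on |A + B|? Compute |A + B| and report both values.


Cauchy-Davenport: |A + B| ≥ min(p, |A| + |B| - 1) for A, B nonempty in Z/pZ.
|A| = 4, |B| = 2, p = 13.
CD lower bound = min(13, 4 + 2 - 1) = min(13, 5) = 5.
Compute A + B mod 13 directly:
a = 2: 2+3=5, 2+12=1
a = 5: 5+3=8, 5+12=4
a = 7: 7+3=10, 7+12=6
a = 12: 12+3=2, 12+12=11
A + B = {1, 2, 4, 5, 6, 8, 10, 11}, so |A + B| = 8.
Verify: 8 ≥ 5? Yes ✓.

CD lower bound = 5, actual |A + B| = 8.


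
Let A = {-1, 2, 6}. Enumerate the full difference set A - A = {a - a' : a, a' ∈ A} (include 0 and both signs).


A - A = {a - a' : a, a' ∈ A}.
Compute a - a' for each ordered pair (a, a'):
a = -1: -1--1=0, -1-2=-3, -1-6=-7
a = 2: 2--1=3, 2-2=0, 2-6=-4
a = 6: 6--1=7, 6-2=4, 6-6=0
Collecting distinct values (and noting 0 appears from a-a):
A - A = {-7, -4, -3, 0, 3, 4, 7}
|A - A| = 7

A - A = {-7, -4, -3, 0, 3, 4, 7}


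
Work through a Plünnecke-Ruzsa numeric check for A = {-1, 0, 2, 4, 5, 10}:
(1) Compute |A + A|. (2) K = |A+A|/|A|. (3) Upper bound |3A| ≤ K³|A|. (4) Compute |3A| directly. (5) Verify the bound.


|A| = 6.
Step 1: Compute A + A by enumerating all 36 pairs.
A + A = {-2, -1, 0, 1, 2, 3, 4, 5, 6, 7, 8, 9, 10, 12, 14, 15, 20}, so |A + A| = 17.
Step 2: Doubling constant K = |A + A|/|A| = 17/6 = 17/6 ≈ 2.8333.
Step 3: Plünnecke-Ruzsa gives |3A| ≤ K³·|A| = (2.8333)³ · 6 ≈ 136.4722.
Step 4: Compute 3A = A + A + A directly by enumerating all triples (a,b,c) ∈ A³; |3A| = 28.
Step 5: Check 28 ≤ 136.4722? Yes ✓.

K = 17/6, Plünnecke-Ruzsa bound K³|A| ≈ 136.4722, |3A| = 28, inequality holds.


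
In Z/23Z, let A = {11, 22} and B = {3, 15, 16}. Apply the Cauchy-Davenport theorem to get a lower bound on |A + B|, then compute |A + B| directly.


Cauchy-Davenport: |A + B| ≥ min(p, |A| + |B| - 1) for A, B nonempty in Z/pZ.
|A| = 2, |B| = 3, p = 23.
CD lower bound = min(23, 2 + 3 - 1) = min(23, 4) = 4.
Compute A + B mod 23 directly:
a = 11: 11+3=14, 11+15=3, 11+16=4
a = 22: 22+3=2, 22+15=14, 22+16=15
A + B = {2, 3, 4, 14, 15}, so |A + B| = 5.
Verify: 5 ≥ 4? Yes ✓.

CD lower bound = 4, actual |A + B| = 5.


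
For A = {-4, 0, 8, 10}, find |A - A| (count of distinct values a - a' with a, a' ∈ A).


A - A = {a - a' : a, a' ∈ A}; |A| = 4.
Bounds: 2|A|-1 ≤ |A - A| ≤ |A|² - |A| + 1, i.e. 7 ≤ |A - A| ≤ 13.
Note: 0 ∈ A - A always (from a - a). The set is symmetric: if d ∈ A - A then -d ∈ A - A.
Enumerate nonzero differences d = a - a' with a > a' (then include -d):
Positive differences: {2, 4, 8, 10, 12, 14}
Full difference set: {0} ∪ (positive diffs) ∪ (negative diffs).
|A - A| = 1 + 2·6 = 13 (matches direct enumeration: 13).

|A - A| = 13


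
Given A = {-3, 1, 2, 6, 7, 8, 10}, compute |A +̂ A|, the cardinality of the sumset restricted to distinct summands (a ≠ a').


Restricted sumset: A +̂ A = {a + a' : a ∈ A, a' ∈ A, a ≠ a'}.
Equivalently, take A + A and drop any sum 2a that is achievable ONLY as a + a for a ∈ A (i.e. sums representable only with equal summands).
Enumerate pairs (a, a') with a < a' (symmetric, so each unordered pair gives one sum; this covers all a ≠ a'):
  -3 + 1 = -2
  -3 + 2 = -1
  -3 + 6 = 3
  -3 + 7 = 4
  -3 + 8 = 5
  -3 + 10 = 7
  1 + 2 = 3
  1 + 6 = 7
  1 + 7 = 8
  1 + 8 = 9
  1 + 10 = 11
  2 + 6 = 8
  2 + 7 = 9
  2 + 8 = 10
  2 + 10 = 12
  6 + 7 = 13
  6 + 8 = 14
  6 + 10 = 16
  7 + 8 = 15
  7 + 10 = 17
  8 + 10 = 18
Collected distinct sums: {-2, -1, 3, 4, 5, 7, 8, 9, 10, 11, 12, 13, 14, 15, 16, 17, 18}
|A +̂ A| = 17
(Reference bound: |A +̂ A| ≥ 2|A| - 3 for |A| ≥ 2, with |A| = 7 giving ≥ 11.)

|A +̂ A| = 17


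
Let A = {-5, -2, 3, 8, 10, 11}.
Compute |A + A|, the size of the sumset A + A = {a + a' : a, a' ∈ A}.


A + A = {a + a' : a, a' ∈ A}; |A| = 6.
General bounds: 2|A| - 1 ≤ |A + A| ≤ |A|(|A|+1)/2, i.e. 11 ≤ |A + A| ≤ 21.
Lower bound 2|A|-1 is attained iff A is an arithmetic progression.
Enumerate sums a + a' for a ≤ a' (symmetric, so this suffices):
a = -5: -5+-5=-10, -5+-2=-7, -5+3=-2, -5+8=3, -5+10=5, -5+11=6
a = -2: -2+-2=-4, -2+3=1, -2+8=6, -2+10=8, -2+11=9
a = 3: 3+3=6, 3+8=11, 3+10=13, 3+11=14
a = 8: 8+8=16, 8+10=18, 8+11=19
a = 10: 10+10=20, 10+11=21
a = 11: 11+11=22
Distinct sums: {-10, -7, -4, -2, 1, 3, 5, 6, 8, 9, 11, 13, 14, 16, 18, 19, 20, 21, 22}
|A + A| = 19

|A + A| = 19


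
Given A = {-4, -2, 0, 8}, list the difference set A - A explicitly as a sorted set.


A - A = {a - a' : a, a' ∈ A}.
Compute a - a' for each ordered pair (a, a'):
a = -4: -4--4=0, -4--2=-2, -4-0=-4, -4-8=-12
a = -2: -2--4=2, -2--2=0, -2-0=-2, -2-8=-10
a = 0: 0--4=4, 0--2=2, 0-0=0, 0-8=-8
a = 8: 8--4=12, 8--2=10, 8-0=8, 8-8=0
Collecting distinct values (and noting 0 appears from a-a):
A - A = {-12, -10, -8, -4, -2, 0, 2, 4, 8, 10, 12}
|A - A| = 11

A - A = {-12, -10, -8, -4, -2, 0, 2, 4, 8, 10, 12}


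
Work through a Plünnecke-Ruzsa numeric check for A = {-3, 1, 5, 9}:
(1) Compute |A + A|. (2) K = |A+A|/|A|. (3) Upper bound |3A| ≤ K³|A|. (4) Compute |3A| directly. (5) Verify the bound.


|A| = 4.
Step 1: Compute A + A by enumerating all 16 pairs.
A + A = {-6, -2, 2, 6, 10, 14, 18}, so |A + A| = 7.
Step 2: Doubling constant K = |A + A|/|A| = 7/4 = 7/4 ≈ 1.7500.
Step 3: Plünnecke-Ruzsa gives |3A| ≤ K³·|A| = (1.7500)³ · 4 ≈ 21.4375.
Step 4: Compute 3A = A + A + A directly by enumerating all triples (a,b,c) ∈ A³; |3A| = 10.
Step 5: Check 10 ≤ 21.4375? Yes ✓.

K = 7/4, Plünnecke-Ruzsa bound K³|A| ≈ 21.4375, |3A| = 10, inequality holds.


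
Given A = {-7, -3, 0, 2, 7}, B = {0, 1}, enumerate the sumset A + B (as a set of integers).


A + B = {a + b : a ∈ A, b ∈ B}.
Enumerate all |A|·|B| = 5·2 = 10 pairs (a, b) and collect distinct sums.
a = -7: -7+0=-7, -7+1=-6
a = -3: -3+0=-3, -3+1=-2
a = 0: 0+0=0, 0+1=1
a = 2: 2+0=2, 2+1=3
a = 7: 7+0=7, 7+1=8
Collecting distinct sums: A + B = {-7, -6, -3, -2, 0, 1, 2, 3, 7, 8}
|A + B| = 10

A + B = {-7, -6, -3, -2, 0, 1, 2, 3, 7, 8}


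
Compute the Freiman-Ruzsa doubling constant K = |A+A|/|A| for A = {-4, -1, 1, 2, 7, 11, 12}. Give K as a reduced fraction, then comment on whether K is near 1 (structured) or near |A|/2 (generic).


|A| = 7.
Compute A + A by enumerating all 49 pairs.
A + A = {-8, -5, -3, -2, 0, 1, 2, 3, 4, 6, 7, 8, 9, 10, 11, 12, 13, 14, 18, 19, 22, 23, 24}, so |A + A| = 23.
K = |A + A| / |A| = 23/7 (already in lowest terms) ≈ 3.2857.
Reference: AP of size 7 gives K = 13/7 ≈ 1.8571; a fully generic set of size 7 gives K ≈ 4.0000.

|A| = 7, |A + A| = 23, K = 23/7.


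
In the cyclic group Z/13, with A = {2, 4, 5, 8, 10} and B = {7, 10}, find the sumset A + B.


Work in Z/13Z: reduce every sum a + b modulo 13.
Enumerate all 10 pairs:
a = 2: 2+7=9, 2+10=12
a = 4: 4+7=11, 4+10=1
a = 5: 5+7=12, 5+10=2
a = 8: 8+7=2, 8+10=5
a = 10: 10+7=4, 10+10=7
Distinct residues collected: {1, 2, 4, 5, 7, 9, 11, 12}
|A + B| = 8 (out of 13 total residues).

A + B = {1, 2, 4, 5, 7, 9, 11, 12}


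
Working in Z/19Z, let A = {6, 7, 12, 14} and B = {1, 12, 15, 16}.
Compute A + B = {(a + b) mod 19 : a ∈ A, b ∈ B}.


Work in Z/19Z: reduce every sum a + b modulo 19.
Enumerate all 16 pairs:
a = 6: 6+1=7, 6+12=18, 6+15=2, 6+16=3
a = 7: 7+1=8, 7+12=0, 7+15=3, 7+16=4
a = 12: 12+1=13, 12+12=5, 12+15=8, 12+16=9
a = 14: 14+1=15, 14+12=7, 14+15=10, 14+16=11
Distinct residues collected: {0, 2, 3, 4, 5, 7, 8, 9, 10, 11, 13, 15, 18}
|A + B| = 13 (out of 19 total residues).

A + B = {0, 2, 3, 4, 5, 7, 8, 9, 10, 11, 13, 15, 18}


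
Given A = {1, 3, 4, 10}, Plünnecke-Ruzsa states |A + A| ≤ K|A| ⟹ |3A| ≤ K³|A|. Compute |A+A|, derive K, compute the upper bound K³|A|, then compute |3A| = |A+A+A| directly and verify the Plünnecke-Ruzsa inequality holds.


|A| = 4.
Step 1: Compute A + A by enumerating all 16 pairs.
A + A = {2, 4, 5, 6, 7, 8, 11, 13, 14, 20}, so |A + A| = 10.
Step 2: Doubling constant K = |A + A|/|A| = 10/4 = 10/4 ≈ 2.5000.
Step 3: Plünnecke-Ruzsa gives |3A| ≤ K³·|A| = (2.5000)³ · 4 ≈ 62.5000.
Step 4: Compute 3A = A + A + A directly by enumerating all triples (a,b,c) ∈ A³; |3A| = 18.
Step 5: Check 18 ≤ 62.5000? Yes ✓.

K = 10/4, Plünnecke-Ruzsa bound K³|A| ≈ 62.5000, |3A| = 18, inequality holds.


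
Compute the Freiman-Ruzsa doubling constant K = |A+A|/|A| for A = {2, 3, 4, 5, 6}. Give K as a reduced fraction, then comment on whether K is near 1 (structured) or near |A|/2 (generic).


|A| = 5.
Compute A + A by enumerating all 25 pairs.
A + A = {4, 5, 6, 7, 8, 9, 10, 11, 12}, so |A + A| = 9.
K = |A + A| / |A| = 9/5 (already in lowest terms) ≈ 1.8000.
Reference: AP of size 5 gives K = 9/5 ≈ 1.8000; a fully generic set of size 5 gives K ≈ 3.0000.

|A| = 5, |A + A| = 9, K = 9/5.


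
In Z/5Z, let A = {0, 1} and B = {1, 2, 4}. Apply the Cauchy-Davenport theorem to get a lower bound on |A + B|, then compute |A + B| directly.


Cauchy-Davenport: |A + B| ≥ min(p, |A| + |B| - 1) for A, B nonempty in Z/pZ.
|A| = 2, |B| = 3, p = 5.
CD lower bound = min(5, 2 + 3 - 1) = min(5, 4) = 4.
Compute A + B mod 5 directly:
a = 0: 0+1=1, 0+2=2, 0+4=4
a = 1: 1+1=2, 1+2=3, 1+4=0
A + B = {0, 1, 2, 3, 4}, so |A + B| = 5.
Verify: 5 ≥ 4? Yes ✓.

CD lower bound = 4, actual |A + B| = 5.


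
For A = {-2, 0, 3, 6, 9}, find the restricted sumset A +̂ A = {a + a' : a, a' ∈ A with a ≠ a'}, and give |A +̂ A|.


Restricted sumset: A +̂ A = {a + a' : a ∈ A, a' ∈ A, a ≠ a'}.
Equivalently, take A + A and drop any sum 2a that is achievable ONLY as a + a for a ∈ A (i.e. sums representable only with equal summands).
Enumerate pairs (a, a') with a < a' (symmetric, so each unordered pair gives one sum; this covers all a ≠ a'):
  -2 + 0 = -2
  -2 + 3 = 1
  -2 + 6 = 4
  -2 + 9 = 7
  0 + 3 = 3
  0 + 6 = 6
  0 + 9 = 9
  3 + 6 = 9
  3 + 9 = 12
  6 + 9 = 15
Collected distinct sums: {-2, 1, 3, 4, 6, 7, 9, 12, 15}
|A +̂ A| = 9
(Reference bound: |A +̂ A| ≥ 2|A| - 3 for |A| ≥ 2, with |A| = 5 giving ≥ 7.)

|A +̂ A| = 9


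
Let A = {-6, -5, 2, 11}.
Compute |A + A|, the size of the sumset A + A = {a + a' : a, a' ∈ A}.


A + A = {a + a' : a, a' ∈ A}; |A| = 4.
General bounds: 2|A| - 1 ≤ |A + A| ≤ |A|(|A|+1)/2, i.e. 7 ≤ |A + A| ≤ 10.
Lower bound 2|A|-1 is attained iff A is an arithmetic progression.
Enumerate sums a + a' for a ≤ a' (symmetric, so this suffices):
a = -6: -6+-6=-12, -6+-5=-11, -6+2=-4, -6+11=5
a = -5: -5+-5=-10, -5+2=-3, -5+11=6
a = 2: 2+2=4, 2+11=13
a = 11: 11+11=22
Distinct sums: {-12, -11, -10, -4, -3, 4, 5, 6, 13, 22}
|A + A| = 10

|A + A| = 10


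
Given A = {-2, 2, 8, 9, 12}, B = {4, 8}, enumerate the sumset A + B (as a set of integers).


A + B = {a + b : a ∈ A, b ∈ B}.
Enumerate all |A|·|B| = 5·2 = 10 pairs (a, b) and collect distinct sums.
a = -2: -2+4=2, -2+8=6
a = 2: 2+4=6, 2+8=10
a = 8: 8+4=12, 8+8=16
a = 9: 9+4=13, 9+8=17
a = 12: 12+4=16, 12+8=20
Collecting distinct sums: A + B = {2, 6, 10, 12, 13, 16, 17, 20}
|A + B| = 8

A + B = {2, 6, 10, 12, 13, 16, 17, 20}


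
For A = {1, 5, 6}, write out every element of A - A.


A - A = {a - a' : a, a' ∈ A}.
Compute a - a' for each ordered pair (a, a'):
a = 1: 1-1=0, 1-5=-4, 1-6=-5
a = 5: 5-1=4, 5-5=0, 5-6=-1
a = 6: 6-1=5, 6-5=1, 6-6=0
Collecting distinct values (and noting 0 appears from a-a):
A - A = {-5, -4, -1, 0, 1, 4, 5}
|A - A| = 7

A - A = {-5, -4, -1, 0, 1, 4, 5}


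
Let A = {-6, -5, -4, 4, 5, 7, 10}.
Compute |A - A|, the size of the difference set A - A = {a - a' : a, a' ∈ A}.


A - A = {a - a' : a, a' ∈ A}; |A| = 7.
Bounds: 2|A|-1 ≤ |A - A| ≤ |A|² - |A| + 1, i.e. 13 ≤ |A - A| ≤ 43.
Note: 0 ∈ A - A always (from a - a). The set is symmetric: if d ∈ A - A then -d ∈ A - A.
Enumerate nonzero differences d = a - a' with a > a' (then include -d):
Positive differences: {1, 2, 3, 5, 6, 8, 9, 10, 11, 12, 13, 14, 15, 16}
Full difference set: {0} ∪ (positive diffs) ∪ (negative diffs).
|A - A| = 1 + 2·14 = 29 (matches direct enumeration: 29).

|A - A| = 29


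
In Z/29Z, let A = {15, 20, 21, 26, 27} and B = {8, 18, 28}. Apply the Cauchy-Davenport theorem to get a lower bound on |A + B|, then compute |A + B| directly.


Cauchy-Davenport: |A + B| ≥ min(p, |A| + |B| - 1) for A, B nonempty in Z/pZ.
|A| = 5, |B| = 3, p = 29.
CD lower bound = min(29, 5 + 3 - 1) = min(29, 7) = 7.
Compute A + B mod 29 directly:
a = 15: 15+8=23, 15+18=4, 15+28=14
a = 20: 20+8=28, 20+18=9, 20+28=19
a = 21: 21+8=0, 21+18=10, 21+28=20
a = 26: 26+8=5, 26+18=15, 26+28=25
a = 27: 27+8=6, 27+18=16, 27+28=26
A + B = {0, 4, 5, 6, 9, 10, 14, 15, 16, 19, 20, 23, 25, 26, 28}, so |A + B| = 15.
Verify: 15 ≥ 7? Yes ✓.

CD lower bound = 7, actual |A + B| = 15.


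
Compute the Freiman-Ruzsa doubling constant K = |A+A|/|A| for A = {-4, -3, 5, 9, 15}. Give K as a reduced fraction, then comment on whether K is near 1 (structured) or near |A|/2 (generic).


|A| = 5.
Compute A + A by enumerating all 25 pairs.
A + A = {-8, -7, -6, 1, 2, 5, 6, 10, 11, 12, 14, 18, 20, 24, 30}, so |A + A| = 15.
K = |A + A| / |A| = 15/5 = 3/1 ≈ 3.0000.
Reference: AP of size 5 gives K = 9/5 ≈ 1.8000; a fully generic set of size 5 gives K ≈ 3.0000.

|A| = 5, |A + A| = 15, K = 15/5 = 3/1.


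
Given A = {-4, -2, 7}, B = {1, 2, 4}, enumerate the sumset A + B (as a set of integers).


A + B = {a + b : a ∈ A, b ∈ B}.
Enumerate all |A|·|B| = 3·3 = 9 pairs (a, b) and collect distinct sums.
a = -4: -4+1=-3, -4+2=-2, -4+4=0
a = -2: -2+1=-1, -2+2=0, -2+4=2
a = 7: 7+1=8, 7+2=9, 7+4=11
Collecting distinct sums: A + B = {-3, -2, -1, 0, 2, 8, 9, 11}
|A + B| = 8

A + B = {-3, -2, -1, 0, 2, 8, 9, 11}


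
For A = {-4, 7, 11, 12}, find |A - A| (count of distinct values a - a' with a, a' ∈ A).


A - A = {a - a' : a, a' ∈ A}; |A| = 4.
Bounds: 2|A|-1 ≤ |A - A| ≤ |A|² - |A| + 1, i.e. 7 ≤ |A - A| ≤ 13.
Note: 0 ∈ A - A always (from a - a). The set is symmetric: if d ∈ A - A then -d ∈ A - A.
Enumerate nonzero differences d = a - a' with a > a' (then include -d):
Positive differences: {1, 4, 5, 11, 15, 16}
Full difference set: {0} ∪ (positive diffs) ∪ (negative diffs).
|A - A| = 1 + 2·6 = 13 (matches direct enumeration: 13).

|A - A| = 13


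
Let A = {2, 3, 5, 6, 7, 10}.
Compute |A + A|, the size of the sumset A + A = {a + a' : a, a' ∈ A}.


A + A = {a + a' : a, a' ∈ A}; |A| = 6.
General bounds: 2|A| - 1 ≤ |A + A| ≤ |A|(|A|+1)/2, i.e. 11 ≤ |A + A| ≤ 21.
Lower bound 2|A|-1 is attained iff A is an arithmetic progression.
Enumerate sums a + a' for a ≤ a' (symmetric, so this suffices):
a = 2: 2+2=4, 2+3=5, 2+5=7, 2+6=8, 2+7=9, 2+10=12
a = 3: 3+3=6, 3+5=8, 3+6=9, 3+7=10, 3+10=13
a = 5: 5+5=10, 5+6=11, 5+7=12, 5+10=15
a = 6: 6+6=12, 6+7=13, 6+10=16
a = 7: 7+7=14, 7+10=17
a = 10: 10+10=20
Distinct sums: {4, 5, 6, 7, 8, 9, 10, 11, 12, 13, 14, 15, 16, 17, 20}
|A + A| = 15

|A + A| = 15
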